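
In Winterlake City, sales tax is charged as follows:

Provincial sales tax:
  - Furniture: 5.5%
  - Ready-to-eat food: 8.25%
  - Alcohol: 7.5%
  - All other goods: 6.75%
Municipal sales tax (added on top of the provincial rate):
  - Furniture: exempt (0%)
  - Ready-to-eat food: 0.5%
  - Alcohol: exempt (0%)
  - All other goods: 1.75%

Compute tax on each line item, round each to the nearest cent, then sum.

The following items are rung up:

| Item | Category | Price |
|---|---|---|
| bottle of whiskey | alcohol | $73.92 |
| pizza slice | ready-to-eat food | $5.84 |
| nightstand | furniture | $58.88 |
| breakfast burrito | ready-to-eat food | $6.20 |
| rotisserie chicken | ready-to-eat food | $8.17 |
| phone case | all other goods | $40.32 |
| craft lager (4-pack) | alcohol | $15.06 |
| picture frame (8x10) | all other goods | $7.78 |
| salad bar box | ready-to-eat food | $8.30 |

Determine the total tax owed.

$16.49

Bottle of whiskey $73.92: alcohol → 7.5% + 0% municipal = 7.5% → $5.54
Pizza slice $5.84: ready-to-eat food → 8.25% + 0.5% municipal = 8.75% → $0.51
Nightstand $58.88: furniture → 5.5% + 0% municipal = 5.5% → $3.24
Breakfast burrito $6.20: ready-to-eat food → 8.25% + 0.5% municipal = 8.75% → $0.54
Rotisserie chicken $8.17: ready-to-eat food → 8.25% + 0.5% municipal = 8.75% → $0.71
Phone case $40.32: all other goods → 6.75% + 1.75% municipal = 8.5% → $3.43
Craft lager (4-pack) $15.06: alcohol → 7.5% + 0% municipal = 7.5% → $1.13
Picture frame (8x10) $7.78: all other goods → 6.75% + 1.75% municipal = 8.5% → $0.66
Salad bar box $8.30: ready-to-eat food → 8.25% + 0.5% municipal = 8.75% → $0.73
Total tax = $5.54 + $0.51 + $3.24 + $0.54 + $0.71 + $3.43 + $1.13 + $0.66 + $0.73 = $16.49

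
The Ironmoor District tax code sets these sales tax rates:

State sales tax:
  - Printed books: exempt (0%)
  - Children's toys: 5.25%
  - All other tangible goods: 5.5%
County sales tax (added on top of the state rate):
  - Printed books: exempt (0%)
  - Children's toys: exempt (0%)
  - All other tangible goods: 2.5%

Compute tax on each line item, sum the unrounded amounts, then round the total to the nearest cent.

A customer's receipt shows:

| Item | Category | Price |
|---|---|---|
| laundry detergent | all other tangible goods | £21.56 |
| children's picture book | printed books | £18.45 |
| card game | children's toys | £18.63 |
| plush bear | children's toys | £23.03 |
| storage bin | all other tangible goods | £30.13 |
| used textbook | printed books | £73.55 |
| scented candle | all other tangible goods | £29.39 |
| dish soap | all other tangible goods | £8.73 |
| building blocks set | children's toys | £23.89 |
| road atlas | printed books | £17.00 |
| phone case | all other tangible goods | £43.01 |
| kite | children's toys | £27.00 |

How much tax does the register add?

£15.48

Laundry detergent £21.56: all other tangible goods → 5.5% + 2.5% county = 8% → £1.7248
Children's picture book £18.45: printed books → 0% + 0% county = 0% → £0.00
Card game £18.63: children's toys → 5.25% + 0% county = 5.25% → £0.978075
Plush bear £23.03: children's toys → 5.25% + 0% county = 5.25% → £1.209075
Storage bin £30.13: all other tangible goods → 5.5% + 2.5% county = 8% → £2.4104
Used textbook £73.55: printed books → 0% + 0% county = 0% → £0.00
Scented candle £29.39: all other tangible goods → 5.5% + 2.5% county = 8% → £2.3512
Dish soap £8.73: all other tangible goods → 5.5% + 2.5% county = 8% → £0.6984
Building blocks set £23.89: children's toys → 5.25% + 0% county = 5.25% → £1.254225
Road atlas £17.00: printed books → 0% + 0% county = 0% → £0.00
Phone case £43.01: all other tangible goods → 5.5% + 2.5% county = 8% → £3.4408
Kite £27.00: children's toys → 5.25% + 0% county = 5.25% → £1.4175
Unrounded tax sum = £15.484475 → £15.48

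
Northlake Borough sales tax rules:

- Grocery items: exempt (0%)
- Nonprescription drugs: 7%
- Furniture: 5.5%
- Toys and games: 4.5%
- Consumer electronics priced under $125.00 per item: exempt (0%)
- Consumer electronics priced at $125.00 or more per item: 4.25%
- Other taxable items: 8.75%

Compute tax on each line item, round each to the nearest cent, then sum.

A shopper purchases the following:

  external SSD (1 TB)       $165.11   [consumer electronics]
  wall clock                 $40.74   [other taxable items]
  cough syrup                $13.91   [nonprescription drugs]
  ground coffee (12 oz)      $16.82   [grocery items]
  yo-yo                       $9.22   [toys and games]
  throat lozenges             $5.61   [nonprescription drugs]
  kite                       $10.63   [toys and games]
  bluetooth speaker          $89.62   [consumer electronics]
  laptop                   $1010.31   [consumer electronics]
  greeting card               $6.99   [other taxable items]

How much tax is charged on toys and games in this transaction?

Yo-yo $9.22: toys and games → 4.5% → $0.41
Kite $10.63: toys and games → 4.5% → $0.48
Tax on toys and games = $0.41 + $0.48 = $0.89

$0.89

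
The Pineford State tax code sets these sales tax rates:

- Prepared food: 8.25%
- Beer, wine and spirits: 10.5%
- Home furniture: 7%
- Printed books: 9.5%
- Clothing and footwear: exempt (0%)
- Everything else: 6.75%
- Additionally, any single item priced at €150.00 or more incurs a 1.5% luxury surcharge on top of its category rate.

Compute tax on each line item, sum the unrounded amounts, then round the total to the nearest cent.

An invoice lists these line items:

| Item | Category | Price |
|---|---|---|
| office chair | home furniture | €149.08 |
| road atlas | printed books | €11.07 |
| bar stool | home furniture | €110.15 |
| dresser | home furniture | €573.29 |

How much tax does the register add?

€67.93

Office chair €149.08: home furniture → 7% → €10.4356
Road atlas €11.07: printed books → 9.5% → €1.05165
Bar stool €110.15: home furniture → 7% → €7.7105
Dresser €573.29: home furniture → 7% + 1.5% surcharge = 8.5% → €48.72965
Unrounded tax sum = €67.9274 → €67.93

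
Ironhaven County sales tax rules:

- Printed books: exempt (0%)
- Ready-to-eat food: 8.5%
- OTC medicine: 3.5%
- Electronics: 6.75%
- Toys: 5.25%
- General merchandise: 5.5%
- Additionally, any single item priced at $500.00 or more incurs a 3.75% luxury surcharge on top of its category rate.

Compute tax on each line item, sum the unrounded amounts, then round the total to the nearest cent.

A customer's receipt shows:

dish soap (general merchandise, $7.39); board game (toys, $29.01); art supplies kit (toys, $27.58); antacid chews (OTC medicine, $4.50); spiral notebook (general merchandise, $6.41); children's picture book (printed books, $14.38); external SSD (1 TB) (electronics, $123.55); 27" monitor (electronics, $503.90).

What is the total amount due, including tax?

Dish soap $7.39: general merchandise → 5.5% → $0.40645
Board game $29.01: toys → 5.25% → $1.523025
Art supplies kit $27.58: toys → 5.25% → $1.44795
Antacid chews $4.50: OTC medicine → 3.5% → $0.1575
Spiral notebook $6.41: general merchandise → 5.5% → $0.35255
Children's picture book $14.38: printed books → 0% → $0.00
External SSD (1 TB) $123.55: electronics → 6.75% → $8.339625
27" monitor $503.90: electronics → 6.75% + 3.75% surcharge = 10.5% → $52.9095
Subtotal = $716.72; unrounded tax = $65.1366 → $65.14; total due = $781.86

$781.86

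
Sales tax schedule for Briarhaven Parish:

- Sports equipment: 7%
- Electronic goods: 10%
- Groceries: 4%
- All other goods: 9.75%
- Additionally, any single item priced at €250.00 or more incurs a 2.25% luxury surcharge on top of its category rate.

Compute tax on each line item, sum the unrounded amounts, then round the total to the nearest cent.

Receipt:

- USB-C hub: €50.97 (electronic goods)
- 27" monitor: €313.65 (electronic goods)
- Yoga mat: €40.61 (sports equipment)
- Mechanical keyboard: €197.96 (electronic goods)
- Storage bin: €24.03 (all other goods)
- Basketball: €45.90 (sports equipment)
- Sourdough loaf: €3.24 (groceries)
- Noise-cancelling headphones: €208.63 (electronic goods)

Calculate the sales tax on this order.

USB-C hub €50.97: electronic goods → 10% → €5.097
27" monitor €313.65: electronic goods → 10% + 2.25% surcharge = 12.25% → €38.422125
Yoga mat €40.61: sports equipment → 7% → €2.8427
Mechanical keyboard €197.96: electronic goods → 10% → €19.796
Storage bin €24.03: all other goods → 9.75% → €2.342925
Basketball €45.90: sports equipment → 7% → €3.213
Sourdough loaf €3.24: groceries → 4% → €0.1296
Noise-cancelling headphones €208.63: electronic goods → 10% → €20.863
Unrounded tax sum = €92.70635 → €92.71

€92.71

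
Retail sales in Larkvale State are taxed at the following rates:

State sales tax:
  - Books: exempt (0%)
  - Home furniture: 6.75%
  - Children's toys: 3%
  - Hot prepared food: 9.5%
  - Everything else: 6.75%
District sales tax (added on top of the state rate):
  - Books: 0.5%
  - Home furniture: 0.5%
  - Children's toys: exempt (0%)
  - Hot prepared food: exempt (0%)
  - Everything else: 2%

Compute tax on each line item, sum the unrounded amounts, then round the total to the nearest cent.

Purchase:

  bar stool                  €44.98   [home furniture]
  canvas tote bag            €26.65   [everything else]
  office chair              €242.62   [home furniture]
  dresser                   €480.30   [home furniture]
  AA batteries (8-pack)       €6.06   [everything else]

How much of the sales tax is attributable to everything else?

€2.86

Canvas tote bag €26.65: everything else → 6.75% + 2% district = 8.75% → €2.331875
AA batteries (8-pack) €6.06: everything else → 6.75% + 2% district = 8.75% → €0.53025
Tax on everything else: unrounded sum = €2.862125 → €2.86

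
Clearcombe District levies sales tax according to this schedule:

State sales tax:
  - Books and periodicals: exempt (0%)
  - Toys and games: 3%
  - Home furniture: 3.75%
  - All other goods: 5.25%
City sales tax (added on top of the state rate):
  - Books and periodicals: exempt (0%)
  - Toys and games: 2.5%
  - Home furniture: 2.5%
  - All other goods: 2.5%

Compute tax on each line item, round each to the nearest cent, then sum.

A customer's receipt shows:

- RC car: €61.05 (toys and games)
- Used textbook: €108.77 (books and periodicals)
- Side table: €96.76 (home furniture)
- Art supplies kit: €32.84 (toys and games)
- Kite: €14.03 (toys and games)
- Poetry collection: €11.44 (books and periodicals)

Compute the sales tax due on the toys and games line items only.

RC car €61.05: toys and games → 3% + 2.5% city = 5.5% → €3.36
Art supplies kit €32.84: toys and games → 3% + 2.5% city = 5.5% → €1.81
Kite €14.03: toys and games → 3% + 2.5% city = 5.5% → €0.77
Tax on toys and games = €3.36 + €1.81 + €0.77 = €5.94

€5.94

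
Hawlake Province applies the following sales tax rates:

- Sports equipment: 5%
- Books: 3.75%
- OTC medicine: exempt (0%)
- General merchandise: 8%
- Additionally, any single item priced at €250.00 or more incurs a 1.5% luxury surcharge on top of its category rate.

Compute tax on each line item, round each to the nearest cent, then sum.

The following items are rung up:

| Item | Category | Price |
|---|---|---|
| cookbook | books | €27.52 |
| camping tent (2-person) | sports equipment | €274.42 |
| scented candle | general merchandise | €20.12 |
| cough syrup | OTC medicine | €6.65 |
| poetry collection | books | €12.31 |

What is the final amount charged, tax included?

Cookbook €27.52: books → 3.75% → €1.03
Camping tent (2-person) €274.42: sports equipment → 5% + 1.5% surcharge = 6.5% → €17.84
Scented candle €20.12: general merchandise → 8% → €1.61
Cough syrup €6.65: OTC medicine → 0% → €0.00
Poetry collection €12.31: books → 3.75% → €0.46
Subtotal = €341.02; tax = €20.94; total due = €361.96

€361.96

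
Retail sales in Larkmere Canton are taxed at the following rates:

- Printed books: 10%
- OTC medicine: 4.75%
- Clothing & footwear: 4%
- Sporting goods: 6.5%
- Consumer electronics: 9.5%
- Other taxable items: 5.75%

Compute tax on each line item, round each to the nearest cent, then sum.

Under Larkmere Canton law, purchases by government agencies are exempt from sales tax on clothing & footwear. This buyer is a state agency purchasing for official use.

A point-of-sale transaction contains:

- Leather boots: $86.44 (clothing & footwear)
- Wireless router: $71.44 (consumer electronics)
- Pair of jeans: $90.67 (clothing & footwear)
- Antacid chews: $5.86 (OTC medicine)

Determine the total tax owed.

Leather boots $86.44: clothing & footwear, buyer-exempt → 0% → $0.00
Wireless router $71.44: consumer electronics → 9.5% → $6.79
Pair of jeans $90.67: clothing & footwear, buyer-exempt → 0% → $0.00
Antacid chews $5.86: OTC medicine → 4.75% → $0.28
Total tax = $6.79 + $0.28 = $7.07

$7.07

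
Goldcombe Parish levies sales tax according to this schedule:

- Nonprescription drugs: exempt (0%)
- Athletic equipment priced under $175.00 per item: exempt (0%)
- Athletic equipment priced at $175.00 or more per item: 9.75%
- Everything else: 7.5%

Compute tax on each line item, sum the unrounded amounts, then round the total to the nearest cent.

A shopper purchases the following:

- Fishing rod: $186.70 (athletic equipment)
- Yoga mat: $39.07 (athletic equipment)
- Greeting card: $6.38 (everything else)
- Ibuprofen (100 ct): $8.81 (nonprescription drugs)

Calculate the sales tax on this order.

Fishing rod $186.70: athletic equipment, $175.00 or more → 9.75% → $18.20325
Yoga mat $39.07: athletic equipment, under $175.00 → 0% → $0.00
Greeting card $6.38: everything else → 7.5% → $0.4785
Ibuprofen (100 ct) $8.81: nonprescription drugs → 0% → $0.00
Unrounded tax sum = $18.68175 → $18.68

$18.68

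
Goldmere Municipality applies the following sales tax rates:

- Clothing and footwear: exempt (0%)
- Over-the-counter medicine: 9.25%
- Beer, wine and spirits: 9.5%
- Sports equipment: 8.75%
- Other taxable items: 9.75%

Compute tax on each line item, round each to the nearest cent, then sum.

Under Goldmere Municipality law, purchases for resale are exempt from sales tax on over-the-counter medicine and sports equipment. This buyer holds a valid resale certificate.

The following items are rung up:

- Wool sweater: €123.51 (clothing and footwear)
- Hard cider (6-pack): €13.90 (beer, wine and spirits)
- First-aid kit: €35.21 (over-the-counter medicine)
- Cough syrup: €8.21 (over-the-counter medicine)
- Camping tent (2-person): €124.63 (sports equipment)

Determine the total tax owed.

Wool sweater €123.51: clothing and footwear → 0% → €0.00
Hard cider (6-pack) €13.90: beer, wine and spirits → 9.5% → €1.32
First-aid kit €35.21: over-the-counter medicine, buyer-exempt → 0% → €0.00
Cough syrup €8.21: over-the-counter medicine, buyer-exempt → 0% → €0.00
Camping tent (2-person) €124.63: sports equipment, buyer-exempt → 0% → €0.00
Total tax = €1.32

€1.32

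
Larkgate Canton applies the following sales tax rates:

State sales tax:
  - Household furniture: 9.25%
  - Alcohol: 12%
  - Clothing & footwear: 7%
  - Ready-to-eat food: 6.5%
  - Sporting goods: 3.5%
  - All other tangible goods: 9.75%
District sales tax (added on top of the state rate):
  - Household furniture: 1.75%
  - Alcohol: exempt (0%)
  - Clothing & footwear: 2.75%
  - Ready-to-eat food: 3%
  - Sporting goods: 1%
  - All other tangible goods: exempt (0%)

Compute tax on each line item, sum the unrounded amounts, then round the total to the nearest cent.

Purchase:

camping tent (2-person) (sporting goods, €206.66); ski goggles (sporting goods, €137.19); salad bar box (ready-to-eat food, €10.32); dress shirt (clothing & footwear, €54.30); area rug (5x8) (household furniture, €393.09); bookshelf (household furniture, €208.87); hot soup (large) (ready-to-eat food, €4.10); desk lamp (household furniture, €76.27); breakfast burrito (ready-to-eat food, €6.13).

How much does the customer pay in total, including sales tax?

€1194.26

Camping tent (2-person) €206.66: sporting goods → 3.5% + 1% district = 4.5% → €9.2997
Ski goggles €137.19: sporting goods → 3.5% + 1% district = 4.5% → €6.17355
Salad bar box €10.32: ready-to-eat food → 6.5% + 3% district = 9.5% → €0.9804
Dress shirt €54.30: clothing & footwear → 7% + 2.75% district = 9.75% → €5.29425
Area rug (5x8) €393.09: household furniture → 9.25% + 1.75% district = 11% → €43.2399
Bookshelf €208.87: household furniture → 9.25% + 1.75% district = 11% → €22.9757
Hot soup (large) €4.10: ready-to-eat food → 6.5% + 3% district = 9.5% → €0.3895
Desk lamp €76.27: household furniture → 9.25% + 1.75% district = 11% → €8.3897
Breakfast burrito €6.13: ready-to-eat food → 6.5% + 3% district = 9.5% → €0.58235
Subtotal = €1096.93; unrounded tax = €97.32505 → €97.33; total due = €1194.26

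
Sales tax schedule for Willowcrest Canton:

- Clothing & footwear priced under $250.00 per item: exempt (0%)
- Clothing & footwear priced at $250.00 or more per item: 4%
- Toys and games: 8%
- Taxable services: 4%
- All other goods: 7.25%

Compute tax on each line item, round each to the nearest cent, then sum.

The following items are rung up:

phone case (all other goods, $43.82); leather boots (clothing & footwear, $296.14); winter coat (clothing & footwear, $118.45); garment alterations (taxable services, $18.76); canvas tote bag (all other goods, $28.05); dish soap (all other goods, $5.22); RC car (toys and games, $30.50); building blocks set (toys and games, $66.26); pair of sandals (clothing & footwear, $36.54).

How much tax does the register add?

$25.93

Phone case $43.82: all other goods → 7.25% → $3.18
Leather boots $296.14: clothing & footwear, $250.00 or more → 4% → $11.85
Winter coat $118.45: clothing & footwear, under $250.00 → 0% → $0.00
Garment alterations $18.76: taxable services → 4% → $0.75
Canvas tote bag $28.05: all other goods → 7.25% → $2.03
Dish soap $5.22: all other goods → 7.25% → $0.38
RC car $30.50: toys and games → 8% → $2.44
Building blocks set $66.26: toys and games → 8% → $5.30
Pair of sandals $36.54: clothing & footwear, under $250.00 → 0% → $0.00
Total tax = $3.18 + $11.85 + $0.75 + $2.03 + $0.38 + $2.44 + $5.30 = $25.93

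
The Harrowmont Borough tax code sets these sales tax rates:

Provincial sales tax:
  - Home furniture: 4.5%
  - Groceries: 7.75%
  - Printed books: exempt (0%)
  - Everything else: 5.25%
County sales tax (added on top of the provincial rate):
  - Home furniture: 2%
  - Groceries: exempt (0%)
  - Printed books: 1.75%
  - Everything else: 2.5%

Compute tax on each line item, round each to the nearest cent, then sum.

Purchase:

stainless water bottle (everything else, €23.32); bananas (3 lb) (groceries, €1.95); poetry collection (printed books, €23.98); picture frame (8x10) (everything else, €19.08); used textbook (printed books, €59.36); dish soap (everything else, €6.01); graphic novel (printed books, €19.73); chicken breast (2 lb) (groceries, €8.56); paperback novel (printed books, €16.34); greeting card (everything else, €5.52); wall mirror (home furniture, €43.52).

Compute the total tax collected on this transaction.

€9.93

Stainless water bottle €23.32: everything else → 5.25% + 2.5% county = 7.75% → €1.81
Bananas (3 lb) €1.95: groceries → 7.75% + 0% county = 7.75% → €0.15
Poetry collection €23.98: printed books → 0% + 1.75% county = 1.75% → €0.42
Picture frame (8x10) €19.08: everything else → 5.25% + 2.5% county = 7.75% → €1.48
Used textbook €59.36: printed books → 0% + 1.75% county = 1.75% → €1.04
Dish soap €6.01: everything else → 5.25% + 2.5% county = 7.75% → €0.47
Graphic novel €19.73: printed books → 0% + 1.75% county = 1.75% → €0.35
Chicken breast (2 lb) €8.56: groceries → 7.75% + 0% county = 7.75% → €0.66
Paperback novel €16.34: printed books → 0% + 1.75% county = 1.75% → €0.29
Greeting card €5.52: everything else → 5.25% + 2.5% county = 7.75% → €0.43
Wall mirror €43.52: home furniture → 4.5% + 2% county = 6.5% → €2.83
Total tax = €1.81 + €0.15 + €0.42 + €1.48 + €1.04 + €0.47 + €0.35 + €0.66 + €0.29 + €0.43 + €2.83 = €9.93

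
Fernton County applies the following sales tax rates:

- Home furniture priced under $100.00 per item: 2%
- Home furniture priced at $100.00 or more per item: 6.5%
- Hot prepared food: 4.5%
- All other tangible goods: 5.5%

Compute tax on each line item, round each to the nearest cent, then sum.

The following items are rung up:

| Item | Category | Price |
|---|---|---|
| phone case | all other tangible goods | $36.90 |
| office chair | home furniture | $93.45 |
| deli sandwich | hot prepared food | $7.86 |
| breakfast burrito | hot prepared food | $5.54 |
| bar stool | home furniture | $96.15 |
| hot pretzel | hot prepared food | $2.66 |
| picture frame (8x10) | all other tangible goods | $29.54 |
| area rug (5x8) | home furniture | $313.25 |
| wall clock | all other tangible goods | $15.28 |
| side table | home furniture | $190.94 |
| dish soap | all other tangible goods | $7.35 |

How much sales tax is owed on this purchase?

$42.17

Phone case $36.90: all other tangible goods → 5.5% → $2.03
Office chair $93.45: home furniture, under $100.00 → 2% → $1.87
Deli sandwich $7.86: hot prepared food → 4.5% → $0.35
Breakfast burrito $5.54: hot prepared food → 4.5% → $0.25
Bar stool $96.15: home furniture, under $100.00 → 2% → $1.92
Hot pretzel $2.66: hot prepared food → 4.5% → $0.12
Picture frame (8x10) $29.54: all other tangible goods → 5.5% → $1.62
Area rug (5x8) $313.25: home furniture, $100.00 or more → 6.5% → $20.36
Wall clock $15.28: all other tangible goods → 5.5% → $0.84
Side table $190.94: home furniture, $100.00 or more → 6.5% → $12.41
Dish soap $7.35: all other tangible goods → 5.5% → $0.40
Total tax = $2.03 + $1.87 + $0.35 + $0.25 + $1.92 + $0.12 + $1.62 + $20.36 + $0.84 + $12.41 + $0.40 = $42.17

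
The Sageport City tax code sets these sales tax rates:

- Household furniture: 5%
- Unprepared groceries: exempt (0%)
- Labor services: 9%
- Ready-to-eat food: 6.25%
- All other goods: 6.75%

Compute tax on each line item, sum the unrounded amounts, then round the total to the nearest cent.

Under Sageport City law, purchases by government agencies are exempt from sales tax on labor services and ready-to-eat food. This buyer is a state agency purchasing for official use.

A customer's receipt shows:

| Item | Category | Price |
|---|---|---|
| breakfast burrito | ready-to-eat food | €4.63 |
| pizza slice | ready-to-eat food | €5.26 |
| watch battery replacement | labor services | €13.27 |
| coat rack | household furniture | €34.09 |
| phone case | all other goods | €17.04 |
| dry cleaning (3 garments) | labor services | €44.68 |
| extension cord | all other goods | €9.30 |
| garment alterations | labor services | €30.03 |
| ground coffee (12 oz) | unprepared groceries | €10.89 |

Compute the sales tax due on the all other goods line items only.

€1.78

Phone case €17.04: all other goods → 6.75% → €1.1502
Extension cord €9.30: all other goods → 6.75% → €0.62775
Tax on all other goods: unrounded sum = €1.77795 → €1.78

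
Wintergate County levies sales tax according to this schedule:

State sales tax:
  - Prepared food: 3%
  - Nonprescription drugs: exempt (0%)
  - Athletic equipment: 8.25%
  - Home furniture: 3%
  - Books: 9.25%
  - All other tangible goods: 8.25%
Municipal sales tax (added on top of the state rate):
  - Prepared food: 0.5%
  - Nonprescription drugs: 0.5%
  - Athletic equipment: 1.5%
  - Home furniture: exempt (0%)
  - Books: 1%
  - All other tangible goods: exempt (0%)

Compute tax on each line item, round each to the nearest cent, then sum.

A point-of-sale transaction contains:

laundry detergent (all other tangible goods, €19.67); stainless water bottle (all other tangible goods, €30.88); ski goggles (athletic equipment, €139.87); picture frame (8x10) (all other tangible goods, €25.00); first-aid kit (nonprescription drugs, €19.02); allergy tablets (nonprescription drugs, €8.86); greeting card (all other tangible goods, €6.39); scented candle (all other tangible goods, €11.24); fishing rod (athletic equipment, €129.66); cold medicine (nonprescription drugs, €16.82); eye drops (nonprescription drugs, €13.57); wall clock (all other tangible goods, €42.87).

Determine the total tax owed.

Laundry detergent €19.67: all other tangible goods → 8.25% + 0% municipal = 8.25% → €1.62
Stainless water bottle €30.88: all other tangible goods → 8.25% + 0% municipal = 8.25% → €2.55
Ski goggles €139.87: athletic equipment → 8.25% + 1.5% municipal = 9.75% → €13.64
Picture frame (8x10) €25.00: all other tangible goods → 8.25% + 0% municipal = 8.25% → €2.06
First-aid kit €19.02: nonprescription drugs → 0% + 0.5% municipal = 0.5% → €0.10
Allergy tablets €8.86: nonprescription drugs → 0% + 0.5% municipal = 0.5% → €0.04
Greeting card €6.39: all other tangible goods → 8.25% + 0% municipal = 8.25% → €0.53
Scented candle €11.24: all other tangible goods → 8.25% + 0% municipal = 8.25% → €0.93
Fishing rod €129.66: athletic equipment → 8.25% + 1.5% municipal = 9.75% → €12.64
Cold medicine €16.82: nonprescription drugs → 0% + 0.5% municipal = 0.5% → €0.08
Eye drops €13.57: nonprescription drugs → 0% + 0.5% municipal = 0.5% → €0.07
Wall clock €42.87: all other tangible goods → 8.25% + 0% municipal = 8.25% → €3.54
Total tax = €1.62 + €2.55 + €13.64 + €2.06 + €0.10 + €0.04 + €0.53 + €0.93 + €12.64 + €0.08 + €0.07 + €3.54 = €37.80

€37.80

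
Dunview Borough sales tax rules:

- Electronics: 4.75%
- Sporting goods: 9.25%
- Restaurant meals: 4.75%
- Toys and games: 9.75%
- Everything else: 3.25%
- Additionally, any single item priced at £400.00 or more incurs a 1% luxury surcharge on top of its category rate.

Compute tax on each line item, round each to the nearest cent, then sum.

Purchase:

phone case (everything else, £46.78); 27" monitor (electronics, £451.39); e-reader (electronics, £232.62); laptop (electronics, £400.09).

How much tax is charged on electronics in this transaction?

27" monitor £451.39: electronics → 4.75% + 1% surcharge = 5.75% → £25.95
E-reader £232.62: electronics → 4.75% → £11.05
Laptop £400.09: electronics → 4.75% + 1% surcharge = 5.75% → £23.01
Tax on electronics = £25.95 + £11.05 + £23.01 = £60.01

£60.01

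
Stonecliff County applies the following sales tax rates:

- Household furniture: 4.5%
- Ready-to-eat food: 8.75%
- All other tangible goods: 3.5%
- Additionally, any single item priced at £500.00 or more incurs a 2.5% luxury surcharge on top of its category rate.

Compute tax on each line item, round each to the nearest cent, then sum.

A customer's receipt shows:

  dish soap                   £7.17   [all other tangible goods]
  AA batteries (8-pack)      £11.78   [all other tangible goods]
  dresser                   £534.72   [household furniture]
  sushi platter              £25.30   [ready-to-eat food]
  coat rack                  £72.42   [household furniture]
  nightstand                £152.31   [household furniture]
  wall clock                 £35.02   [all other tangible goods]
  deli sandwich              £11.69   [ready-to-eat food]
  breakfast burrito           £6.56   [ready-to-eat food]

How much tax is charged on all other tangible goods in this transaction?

Dish soap £7.17: all other tangible goods → 3.5% → £0.25
AA batteries (8-pack) £11.78: all other tangible goods → 3.5% → £0.41
Wall clock £35.02: all other tangible goods → 3.5% → £1.23
Tax on all other tangible goods = £0.25 + £0.41 + £1.23 = £1.89

£1.89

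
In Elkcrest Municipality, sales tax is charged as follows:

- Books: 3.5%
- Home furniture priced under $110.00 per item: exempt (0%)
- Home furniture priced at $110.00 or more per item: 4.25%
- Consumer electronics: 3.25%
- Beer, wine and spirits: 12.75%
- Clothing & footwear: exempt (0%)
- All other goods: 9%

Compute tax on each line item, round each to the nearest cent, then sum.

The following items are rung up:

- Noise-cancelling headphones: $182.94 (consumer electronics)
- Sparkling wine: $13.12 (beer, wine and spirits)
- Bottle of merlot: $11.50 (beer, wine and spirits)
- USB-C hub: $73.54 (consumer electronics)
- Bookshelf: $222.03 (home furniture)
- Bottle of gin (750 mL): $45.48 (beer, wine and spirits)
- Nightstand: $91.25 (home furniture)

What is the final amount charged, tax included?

$666.58

Noise-cancelling headphones $182.94: consumer electronics → 3.25% → $5.95
Sparkling wine $13.12: beer, wine and spirits → 12.75% → $1.67
Bottle of merlot $11.50: beer, wine and spirits → 12.75% → $1.47
USB-C hub $73.54: consumer electronics → 3.25% → $2.39
Bookshelf $222.03: home furniture, $110.00 or more → 4.25% → $9.44
Bottle of gin (750 mL) $45.48: beer, wine and spirits → 12.75% → $5.80
Nightstand $91.25: home furniture, under $110.00 → 0% → $0.00
Subtotal = $639.86; tax = $26.72; total due = $666.58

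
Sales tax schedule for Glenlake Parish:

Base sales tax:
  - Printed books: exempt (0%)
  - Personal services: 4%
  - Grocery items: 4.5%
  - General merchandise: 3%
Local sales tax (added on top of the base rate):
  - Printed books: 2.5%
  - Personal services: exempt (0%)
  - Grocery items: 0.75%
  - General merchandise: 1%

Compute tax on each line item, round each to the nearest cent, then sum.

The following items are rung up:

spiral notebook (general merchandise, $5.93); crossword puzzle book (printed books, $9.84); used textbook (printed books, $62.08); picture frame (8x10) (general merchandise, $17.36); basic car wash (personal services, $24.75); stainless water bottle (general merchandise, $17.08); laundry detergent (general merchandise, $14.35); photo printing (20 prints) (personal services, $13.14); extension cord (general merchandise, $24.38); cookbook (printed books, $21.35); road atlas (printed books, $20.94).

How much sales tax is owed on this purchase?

$7.53

Spiral notebook $5.93: general merchandise → 3% + 1% local = 4% → $0.24
Crossword puzzle book $9.84: printed books → 0% + 2.5% local = 2.5% → $0.25
Used textbook $62.08: printed books → 0% + 2.5% local = 2.5% → $1.55
Picture frame (8x10) $17.36: general merchandise → 3% + 1% local = 4% → $0.69
Basic car wash $24.75: personal services → 4% + 0% local = 4% → $0.99
Stainless water bottle $17.08: general merchandise → 3% + 1% local = 4% → $0.68
Laundry detergent $14.35: general merchandise → 3% + 1% local = 4% → $0.57
Photo printing (20 prints) $13.14: personal services → 4% + 0% local = 4% → $0.53
Extension cord $24.38: general merchandise → 3% + 1% local = 4% → $0.98
Cookbook $21.35: printed books → 0% + 2.5% local = 2.5% → $0.53
Road atlas $20.94: printed books → 0% + 2.5% local = 2.5% → $0.52
Total tax = $0.24 + $0.25 + $1.55 + $0.69 + $0.99 + $0.68 + $0.57 + $0.53 + $0.98 + $0.53 + $0.52 = $7.53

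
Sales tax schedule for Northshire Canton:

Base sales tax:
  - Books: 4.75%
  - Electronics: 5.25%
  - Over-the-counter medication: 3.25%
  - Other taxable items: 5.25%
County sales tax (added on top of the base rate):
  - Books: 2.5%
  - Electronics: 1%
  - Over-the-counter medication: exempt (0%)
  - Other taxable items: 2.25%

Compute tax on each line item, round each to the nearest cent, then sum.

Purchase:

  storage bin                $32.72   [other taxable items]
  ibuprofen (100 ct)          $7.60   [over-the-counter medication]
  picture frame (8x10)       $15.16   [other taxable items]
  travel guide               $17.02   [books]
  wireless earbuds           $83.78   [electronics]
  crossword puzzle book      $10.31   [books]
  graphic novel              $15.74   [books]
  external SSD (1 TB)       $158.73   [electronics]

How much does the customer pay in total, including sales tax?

Storage bin $32.72: other taxable items → 5.25% + 2.25% county = 7.5% → $2.45
Ibuprofen (100 ct) $7.60: over-the-counter medication → 3.25% + 0% county = 3.25% → $0.25
Picture frame (8x10) $15.16: other taxable items → 5.25% + 2.25% county = 7.5% → $1.14
Travel guide $17.02: books → 4.75% + 2.5% county = 7.25% → $1.23
Wireless earbuds $83.78: electronics → 5.25% + 1% county = 6.25% → $5.24
Crossword puzzle book $10.31: books → 4.75% + 2.5% county = 7.25% → $0.75
Graphic novel $15.74: books → 4.75% + 2.5% county = 7.25% → $1.14
External SSD (1 TB) $158.73: electronics → 5.25% + 1% county = 6.25% → $9.92
Subtotal = $341.06; tax = $22.12; total due = $363.18

$363.18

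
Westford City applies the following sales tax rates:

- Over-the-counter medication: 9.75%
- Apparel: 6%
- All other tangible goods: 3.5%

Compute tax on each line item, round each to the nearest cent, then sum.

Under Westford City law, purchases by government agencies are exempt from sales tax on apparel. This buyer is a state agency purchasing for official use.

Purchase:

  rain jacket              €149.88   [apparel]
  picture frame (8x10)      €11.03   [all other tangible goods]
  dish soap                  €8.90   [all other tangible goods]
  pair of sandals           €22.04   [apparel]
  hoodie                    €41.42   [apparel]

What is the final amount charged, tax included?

Rain jacket €149.88: apparel, buyer-exempt → 0% → €0.00
Picture frame (8x10) €11.03: all other tangible goods → 3.5% → €0.39
Dish soap €8.90: all other tangible goods → 3.5% → €0.31
Pair of sandals €22.04: apparel, buyer-exempt → 0% → €0.00
Hoodie €41.42: apparel, buyer-exempt → 0% → €0.00
Subtotal = €233.27; tax = €0.70; total due = €233.97

€233.97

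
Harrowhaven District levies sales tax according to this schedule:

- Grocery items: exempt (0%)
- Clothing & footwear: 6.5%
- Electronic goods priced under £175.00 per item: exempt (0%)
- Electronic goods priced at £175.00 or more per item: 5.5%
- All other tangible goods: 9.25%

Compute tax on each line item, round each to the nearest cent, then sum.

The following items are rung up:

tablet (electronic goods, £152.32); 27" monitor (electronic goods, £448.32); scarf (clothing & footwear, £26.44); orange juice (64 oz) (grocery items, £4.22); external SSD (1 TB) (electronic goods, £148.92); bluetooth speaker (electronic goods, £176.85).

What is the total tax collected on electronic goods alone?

Tablet £152.32: electronic goods, under £175.00 → 0% → £0.00
27" monitor £448.32: electronic goods, £175.00 or more → 5.5% → £24.66
External SSD (1 TB) £148.92: electronic goods, under £175.00 → 0% → £0.00
Bluetooth speaker £176.85: electronic goods, £175.00 or more → 5.5% → £9.73
Tax on electronic goods = £0.00 + £24.66 + £0.00 + £9.73 = £34.39

£34.39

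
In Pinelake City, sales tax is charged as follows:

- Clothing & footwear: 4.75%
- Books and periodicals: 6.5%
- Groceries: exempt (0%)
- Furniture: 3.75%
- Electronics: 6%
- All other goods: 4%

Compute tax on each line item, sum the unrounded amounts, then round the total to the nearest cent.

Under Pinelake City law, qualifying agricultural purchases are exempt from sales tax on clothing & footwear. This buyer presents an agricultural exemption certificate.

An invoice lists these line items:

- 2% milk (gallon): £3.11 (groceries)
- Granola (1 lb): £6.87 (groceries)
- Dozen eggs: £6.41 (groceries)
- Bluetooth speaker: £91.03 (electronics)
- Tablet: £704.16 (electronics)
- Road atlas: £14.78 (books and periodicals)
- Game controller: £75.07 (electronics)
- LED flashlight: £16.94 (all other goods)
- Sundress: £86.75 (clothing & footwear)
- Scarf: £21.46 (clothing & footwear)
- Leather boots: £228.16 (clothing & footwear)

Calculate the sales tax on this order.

£53.85

2% milk (gallon) £3.11: groceries → 0% → £0.00
Granola (1 lb) £6.87: groceries → 0% → £0.00
Dozen eggs £6.41: groceries → 0% → £0.00
Bluetooth speaker £91.03: electronics → 6% → £5.4618
Tablet £704.16: electronics → 6% → £42.2496
Road atlas £14.78: books and periodicals → 6.5% → £0.9607
Game controller £75.07: electronics → 6% → £4.5042
LED flashlight £16.94: all other goods → 4% → £0.6776
Sundress £86.75: clothing & footwear, buyer-exempt → 0% → £0.00
Scarf £21.46: clothing & footwear, buyer-exempt → 0% → £0.00
Leather boots £228.16: clothing & footwear, buyer-exempt → 0% → £0.00
Unrounded tax sum = £53.8539 → £53.85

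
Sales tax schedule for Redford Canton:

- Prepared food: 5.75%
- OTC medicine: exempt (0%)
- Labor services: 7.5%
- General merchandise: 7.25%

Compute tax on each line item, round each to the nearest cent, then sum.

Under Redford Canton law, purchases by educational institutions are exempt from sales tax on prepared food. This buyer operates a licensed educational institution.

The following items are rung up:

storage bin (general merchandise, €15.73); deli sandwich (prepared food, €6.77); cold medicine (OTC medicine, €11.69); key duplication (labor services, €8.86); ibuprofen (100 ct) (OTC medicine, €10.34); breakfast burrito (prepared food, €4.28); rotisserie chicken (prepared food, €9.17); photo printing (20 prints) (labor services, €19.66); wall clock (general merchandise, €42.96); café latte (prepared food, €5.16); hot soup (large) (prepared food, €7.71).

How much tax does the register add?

Storage bin €15.73: general merchandise → 7.25% → €1.14
Deli sandwich €6.77: prepared food, buyer-exempt → 0% → €0.00
Cold medicine €11.69: OTC medicine → 0% → €0.00
Key duplication €8.86: labor services → 7.5% → €0.66
Ibuprofen (100 ct) €10.34: OTC medicine → 0% → €0.00
Breakfast burrito €4.28: prepared food, buyer-exempt → 0% → €0.00
Rotisserie chicken €9.17: prepared food, buyer-exempt → 0% → €0.00
Photo printing (20 prints) €19.66: labor services → 7.5% → €1.47
Wall clock €42.96: general merchandise → 7.25% → €3.11
Café latte €5.16: prepared food, buyer-exempt → 0% → €0.00
Hot soup (large) €7.71: prepared food, buyer-exempt → 0% → €0.00
Total tax = €1.14 + €0.66 + €1.47 + €3.11 = €6.38

€6.38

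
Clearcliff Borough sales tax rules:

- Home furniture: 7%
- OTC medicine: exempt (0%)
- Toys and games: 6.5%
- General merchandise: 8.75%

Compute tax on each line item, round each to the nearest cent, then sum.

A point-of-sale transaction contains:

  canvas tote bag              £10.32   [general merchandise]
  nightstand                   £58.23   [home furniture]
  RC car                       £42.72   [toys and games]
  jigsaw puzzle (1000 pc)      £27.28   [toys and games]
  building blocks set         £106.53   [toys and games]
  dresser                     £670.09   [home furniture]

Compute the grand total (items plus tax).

Canvas tote bag £10.32: general merchandise → 8.75% → £0.90
Nightstand £58.23: home furniture → 7% → £4.08
RC car £42.72: toys and games → 6.5% → £2.78
Jigsaw puzzle (1000 pc) £27.28: toys and games → 6.5% → £1.77
Building blocks set £106.53: toys and games → 6.5% → £6.92
Dresser £670.09: home furniture → 7% → £46.91
Subtotal = £915.17; tax = £63.36; total due = £978.53

£978.53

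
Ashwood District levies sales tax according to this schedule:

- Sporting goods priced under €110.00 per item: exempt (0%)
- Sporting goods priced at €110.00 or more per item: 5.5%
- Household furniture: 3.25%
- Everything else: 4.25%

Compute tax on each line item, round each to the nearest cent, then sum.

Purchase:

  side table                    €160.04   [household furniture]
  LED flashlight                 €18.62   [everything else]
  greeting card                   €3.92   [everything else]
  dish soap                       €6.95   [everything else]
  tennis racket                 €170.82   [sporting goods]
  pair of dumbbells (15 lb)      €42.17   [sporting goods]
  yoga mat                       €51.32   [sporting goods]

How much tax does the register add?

Side table €160.04: household furniture → 3.25% → €5.20
LED flashlight €18.62: everything else → 4.25% → €0.79
Greeting card €3.92: everything else → 4.25% → €0.17
Dish soap €6.95: everything else → 4.25% → €0.30
Tennis racket €170.82: sporting goods, €110.00 or more → 5.5% → €9.40
Pair of dumbbells (15 lb) €42.17: sporting goods, under €110.00 → 0% → €0.00
Yoga mat €51.32: sporting goods, under €110.00 → 0% → €0.00
Total tax = €5.20 + €0.79 + €0.17 + €0.30 + €9.40 = €15.86

€15.86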